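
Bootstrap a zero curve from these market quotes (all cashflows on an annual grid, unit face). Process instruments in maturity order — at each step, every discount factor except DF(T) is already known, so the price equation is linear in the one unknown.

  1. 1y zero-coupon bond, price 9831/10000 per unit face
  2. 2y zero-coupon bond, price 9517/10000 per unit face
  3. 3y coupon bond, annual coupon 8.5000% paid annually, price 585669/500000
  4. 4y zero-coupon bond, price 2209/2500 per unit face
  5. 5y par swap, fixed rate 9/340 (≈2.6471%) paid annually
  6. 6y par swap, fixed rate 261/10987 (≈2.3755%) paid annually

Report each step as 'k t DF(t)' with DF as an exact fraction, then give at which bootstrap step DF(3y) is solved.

step 1 [1y] zero: DF = P = 9831/10000 ≈ 0.983100
step 2 [2y] zero: DF = P = 9517/10000 ≈ 0.951700
step 3 [3y] bond c/1=17/200: DF=(585669/500000 − 17/200·(0.983100+0.951700))/(1+17/200) = 116/125 ≈ 0.928000
step 4 [4y] zero: DF = P = 2209/2500 ≈ 0.883600
step 5 [5y] swap r/1=9/340: DF=(1 − 9/340·(0.983100+0.951700+0.928000+0.883600))/(1+9/340) = 1097/1250 ≈ 0.877600
step 6 [6y] swap r/1=261/10987: DF=(1 − 261/10987·(0.983100+0.951700+0.928000+0.883600+0.877600))/(1+261/10987) = 1739/2000 ≈ 0.869500

1 1 9831/10000
2 2 9517/10000
3 3 116/125
4 4 2209/2500
5 5 1097/1250
6 6 1739/2000
DF(3y) is solved at step 3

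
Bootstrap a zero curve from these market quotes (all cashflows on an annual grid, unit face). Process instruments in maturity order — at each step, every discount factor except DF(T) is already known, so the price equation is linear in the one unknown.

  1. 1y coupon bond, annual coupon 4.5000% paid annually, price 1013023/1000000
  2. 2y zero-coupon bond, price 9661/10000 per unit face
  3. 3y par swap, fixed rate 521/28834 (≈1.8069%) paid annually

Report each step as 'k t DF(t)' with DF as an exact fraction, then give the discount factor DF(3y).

1 1 4847/5000
2 2 9661/10000
3 3 9479/10000
DF(3y) = 9479/10000 ≈ 0.947900

step 1 [1y] bond c/1=9/200: DF=(1013023/1000000 − 9/200·(0))/(1+9/200) = 4847/5000 ≈ 0.969400
step 2 [2y] zero: DF = P = 9661/10000 ≈ 0.966100
step 3 [3y] swap r/1=521/28834: DF=(1 − 521/28834·(0.969400+0.966100))/(1+521/28834) = 9479/10000 ≈ 0.947900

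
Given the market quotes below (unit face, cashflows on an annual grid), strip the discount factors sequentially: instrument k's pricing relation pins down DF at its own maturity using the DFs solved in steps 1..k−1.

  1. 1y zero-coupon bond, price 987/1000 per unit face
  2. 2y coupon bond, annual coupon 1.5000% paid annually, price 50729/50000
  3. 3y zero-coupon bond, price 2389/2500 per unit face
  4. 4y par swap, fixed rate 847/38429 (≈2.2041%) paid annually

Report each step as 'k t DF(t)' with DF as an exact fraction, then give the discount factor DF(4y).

step 1 [1y] zero: DF = P = 987/1000 ≈ 0.987000
step 2 [2y] bond c/1=3/200: DF=(50729/50000 − 3/200·(0.987000))/(1+3/200) = 197/200 ≈ 0.985000
step 3 [3y] zero: DF = P = 2389/2500 ≈ 0.955600
step 4 [4y] swap r/1=847/38429: DF=(1 − 847/38429·(0.987000+0.985000+0.955600))/(1+847/38429) = 9153/10000 ≈ 0.915300

1 1 987/1000
2 2 197/200
3 3 2389/2500
4 4 9153/10000
DF(4y) = 9153/10000 ≈ 0.915300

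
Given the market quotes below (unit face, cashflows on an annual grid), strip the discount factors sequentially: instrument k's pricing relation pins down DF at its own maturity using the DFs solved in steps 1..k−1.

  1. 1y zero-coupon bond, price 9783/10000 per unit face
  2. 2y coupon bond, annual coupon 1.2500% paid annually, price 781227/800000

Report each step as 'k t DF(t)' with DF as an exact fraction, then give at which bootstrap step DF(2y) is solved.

step 1 [1y] zero: DF = P = 9783/10000 ≈ 0.978300
step 2 [2y] bond c/1=1/80: DF=(781227/800000 − 1/80·(0.978300))/(1+1/80) = 2381/2500 ≈ 0.952400

1 1 9783/10000
2 2 2381/2500
DF(2y) is solved at step 2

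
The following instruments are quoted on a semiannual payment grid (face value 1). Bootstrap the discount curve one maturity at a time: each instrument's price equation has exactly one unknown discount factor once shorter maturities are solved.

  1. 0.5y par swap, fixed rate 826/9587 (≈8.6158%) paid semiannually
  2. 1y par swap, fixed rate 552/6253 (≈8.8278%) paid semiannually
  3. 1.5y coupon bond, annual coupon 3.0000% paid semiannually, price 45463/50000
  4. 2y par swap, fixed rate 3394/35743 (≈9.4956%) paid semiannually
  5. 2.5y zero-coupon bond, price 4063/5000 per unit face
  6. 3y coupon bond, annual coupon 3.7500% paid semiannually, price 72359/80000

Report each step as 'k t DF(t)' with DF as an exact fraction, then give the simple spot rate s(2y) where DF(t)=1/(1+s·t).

1 1/2 9587/10000
2 1 2293/2500
3 3/2 8681/10000
4 2 8303/10000
5 5/2 4063/5000
6 3 8071/10000
s(2y) = (1/(8303/10000) − 1)/(2) = 1697/16606 ≈ 10.2192%

step 1 [0.5y] swap r/2=413/9587: DF=(1 − 413/9587·(0))/(1+413/9587) = 9587/10000 ≈ 0.958700
step 2 [1y] swap r/2=276/6253: DF=(1 − 276/6253·(0.958700))/(1+276/6253) = 2293/2500 ≈ 0.917200
step 3 [1.5y] bond c/2=3/200: DF=(45463/50000 − 3/200·(0.958700+0.917200))/(1+3/200) = 8681/10000 ≈ 0.868100
step 4 [2y] swap r/2=1697/35743: DF=(1 − 1697/35743·(0.958700+0.917200+0.868100))/(1+1697/35743) = 8303/10000 ≈ 0.830300
step 5 [2.5y] zero: DF = P = 4063/5000 ≈ 0.812600
step 6 [3y] bond c/2=3/160: DF=(72359/80000 − 3/160·(0.958700+0.917200+0.868100+0.830300+0.812600))/(1+3/160) = 8071/10000 ≈ 0.807100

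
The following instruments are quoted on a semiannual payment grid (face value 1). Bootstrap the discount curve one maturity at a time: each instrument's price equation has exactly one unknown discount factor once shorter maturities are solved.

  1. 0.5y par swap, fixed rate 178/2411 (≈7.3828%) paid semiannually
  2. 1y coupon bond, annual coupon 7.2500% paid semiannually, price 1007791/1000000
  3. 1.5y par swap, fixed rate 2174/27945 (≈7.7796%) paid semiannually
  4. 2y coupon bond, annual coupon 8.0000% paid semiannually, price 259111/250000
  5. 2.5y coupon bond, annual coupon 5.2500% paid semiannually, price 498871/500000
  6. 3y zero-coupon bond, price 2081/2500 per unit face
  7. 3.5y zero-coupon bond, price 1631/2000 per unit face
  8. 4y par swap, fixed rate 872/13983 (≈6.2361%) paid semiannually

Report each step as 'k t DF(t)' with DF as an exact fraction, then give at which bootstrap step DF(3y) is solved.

step 1 [0.5y] swap r/2=89/2411: DF=(1 − 89/2411·(0))/(1+89/2411) = 2411/2500 ≈ 0.964400
step 2 [1y] bond c/2=29/800: DF=(1007791/1000000 − 29/800·(0.964400))/(1+29/800) = 2347/2500 ≈ 0.938800
step 3 [1.5y] swap r/2=1087/27945: DF=(1 − 1087/27945·(0.964400+0.938800))/(1+1087/27945) = 8913/10000 ≈ 0.891300
step 4 [2y] bond c/2=1/25: DF=(259111/250000 − 1/25·(0.964400+0.938800+0.891300))/(1+1/25) = 8891/10000 ≈ 0.889100
step 5 [2.5y] bond c/2=21/800: DF=(498871/500000 − 21/800·(0.964400+0.938800+0.891300+0.889100))/(1+21/800) = 439/500 ≈ 0.878000
step 6 [3y] zero: DF = P = 2081/2500 ≈ 0.832400
step 7 [3.5y] zero: DF = P = 1631/2000 ≈ 0.815500
step 8 [4y] swap r/2=436/13983: DF=(1 − 436/13983·(0.964400+0.938800+0.891300+0.889100+0.878000+0.832400+0.815500))/(1+436/13983) = 391/500 ≈ 0.782000

1 1/2 2411/2500
2 1 2347/2500
3 3/2 8913/10000
4 2 8891/10000
5 5/2 439/500
6 3 2081/2500
7 7/2 1631/2000
8 4 391/500
DF(3y) is solved at step 6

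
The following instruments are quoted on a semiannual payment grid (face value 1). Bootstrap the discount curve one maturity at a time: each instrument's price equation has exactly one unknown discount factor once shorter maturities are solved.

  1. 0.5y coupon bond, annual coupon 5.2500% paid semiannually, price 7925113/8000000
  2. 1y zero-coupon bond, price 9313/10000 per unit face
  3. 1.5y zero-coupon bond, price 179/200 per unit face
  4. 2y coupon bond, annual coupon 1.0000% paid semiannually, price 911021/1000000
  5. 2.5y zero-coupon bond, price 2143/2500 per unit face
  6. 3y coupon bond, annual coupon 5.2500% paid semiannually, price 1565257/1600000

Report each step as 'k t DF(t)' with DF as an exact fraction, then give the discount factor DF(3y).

1 1/2 9653/10000
2 1 9313/10000
3 3/2 179/200
4 2 4463/5000
5 5/2 2143/2500
6 3 8371/10000
DF(3y) = 8371/10000 ≈ 0.837100

step 1 [0.5y] bond c/2=21/800: DF=(7925113/8000000 − 21/800·(0))/(1+21/800) = 9653/10000 ≈ 0.965300
step 2 [1y] zero: DF = P = 9313/10000 ≈ 0.931300
step 3 [1.5y] zero: DF = P = 179/200 ≈ 0.895000
step 4 [2y] bond c/2=1/200: DF=(911021/1000000 − 1/200·(0.965300+0.931300+0.895000))/(1+1/200) = 4463/5000 ≈ 0.892600
step 5 [2.5y] zero: DF = P = 2143/2500 ≈ 0.857200
step 6 [3y] bond c/2=21/800: DF=(1565257/1600000 − 21/800·(0.965300+0.931300+0.895000+0.892600+0.857200))/(1+21/800) = 8371/10000 ≈ 0.837100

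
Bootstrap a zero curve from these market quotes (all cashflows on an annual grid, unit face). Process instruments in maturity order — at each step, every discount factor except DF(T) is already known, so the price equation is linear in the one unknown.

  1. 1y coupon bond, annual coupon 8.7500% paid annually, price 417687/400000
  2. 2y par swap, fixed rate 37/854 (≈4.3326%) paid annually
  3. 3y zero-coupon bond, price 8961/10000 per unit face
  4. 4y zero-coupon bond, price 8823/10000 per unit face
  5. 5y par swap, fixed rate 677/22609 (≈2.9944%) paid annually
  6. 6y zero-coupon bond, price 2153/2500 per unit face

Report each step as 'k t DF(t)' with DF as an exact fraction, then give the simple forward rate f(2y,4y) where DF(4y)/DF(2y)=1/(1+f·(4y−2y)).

step 1 [1y] bond c/1=7/80: DF=(417687/400000 − 7/80·(0))/(1+7/80) = 4801/5000 ≈ 0.960200
step 2 [2y] swap r/1=37/854: DF=(1 − 37/854·(0.960200))/(1+37/854) = 4593/5000 ≈ 0.918600
step 3 [3y] zero: DF = P = 8961/10000 ≈ 0.896100
step 4 [4y] zero: DF = P = 8823/10000 ≈ 0.882300
step 5 [5y] swap r/1=677/22609: DF=(1 − 677/22609·(0.960200+0.918600+0.896100+0.882300))/(1+677/22609) = 4323/5000 ≈ 0.864600
step 6 [6y] zero: DF = P = 2153/2500 ≈ 0.861200

1 1 4801/5000
2 2 4593/5000
3 3 8961/10000
4 4 8823/10000
5 5 4323/5000
6 6 2153/2500
f(2y,4y) = ((4593/5000)/(8823/10000) − 1)/(2) = 121/5882 ≈ 2.0571%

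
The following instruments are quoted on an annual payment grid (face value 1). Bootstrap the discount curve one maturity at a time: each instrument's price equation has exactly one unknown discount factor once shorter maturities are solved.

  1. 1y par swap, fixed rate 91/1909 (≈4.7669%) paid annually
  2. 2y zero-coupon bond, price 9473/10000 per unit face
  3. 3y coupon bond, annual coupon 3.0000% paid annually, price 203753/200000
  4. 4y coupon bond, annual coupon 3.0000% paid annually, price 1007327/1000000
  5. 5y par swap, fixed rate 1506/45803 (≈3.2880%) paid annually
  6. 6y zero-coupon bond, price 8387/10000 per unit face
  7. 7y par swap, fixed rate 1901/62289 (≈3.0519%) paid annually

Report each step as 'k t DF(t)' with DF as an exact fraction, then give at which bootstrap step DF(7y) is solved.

1 1 1909/2000
2 2 9473/10000
3 3 9337/10000
4 4 4477/5000
5 5 4247/5000
6 6 8387/10000
7 7 8099/10000
DF(7y) is solved at step 7

step 1 [1y] swap r/1=91/1909: DF=(1 − 91/1909·(0))/(1+91/1909) = 1909/2000 ≈ 0.954500
step 2 [2y] zero: DF = P = 9473/10000 ≈ 0.947300
step 3 [3y] bond c/1=3/100: DF=(203753/200000 − 3/100·(0.954500+0.947300))/(1+3/100) = 9337/10000 ≈ 0.933700
step 4 [4y] bond c/1=3/100: DF=(1007327/1000000 − 3/100·(0.954500+0.947300+0.933700))/(1+3/100) = 4477/5000 ≈ 0.895400
step 5 [5y] swap r/1=1506/45803: DF=(1 − 1506/45803·(0.954500+0.947300+0.933700+0.895400))/(1+1506/45803) = 4247/5000 ≈ 0.849400
step 6 [6y] zero: DF = P = 8387/10000 ≈ 0.838700
step 7 [7y] swap r/1=1901/62289: DF=(1 − 1901/62289·(0.954500+0.947300+0.933700+0.895400+0.849400+0.838700))/(1+1901/62289) = 8099/10000 ≈ 0.809900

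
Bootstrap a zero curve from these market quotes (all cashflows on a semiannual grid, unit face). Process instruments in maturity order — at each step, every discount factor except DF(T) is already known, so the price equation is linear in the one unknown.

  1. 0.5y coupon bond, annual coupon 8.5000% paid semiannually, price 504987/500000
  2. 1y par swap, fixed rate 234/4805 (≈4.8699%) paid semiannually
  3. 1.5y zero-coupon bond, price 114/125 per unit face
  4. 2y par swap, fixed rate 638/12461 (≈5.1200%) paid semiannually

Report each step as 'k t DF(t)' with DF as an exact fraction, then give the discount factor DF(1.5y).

1 1/2 1211/1250
2 1 2383/2500
3 3/2 114/125
4 2 9043/10000
DF(1.5y) = 114/125 ≈ 0.912000

step 1 [0.5y] bond c/2=17/400: DF=(504987/500000 − 17/400·(0))/(1+17/400) = 1211/1250 ≈ 0.968800
step 2 [1y] swap r/2=117/4805: DF=(1 − 117/4805·(0.968800))/(1+117/4805) = 2383/2500 ≈ 0.953200
step 3 [1.5y] zero: DF = P = 114/125 ≈ 0.912000
step 4 [2y] swap r/2=319/12461: DF=(1 − 319/12461·(0.968800+0.953200+0.912000))/(1+319/12461) = 9043/10000 ≈ 0.904300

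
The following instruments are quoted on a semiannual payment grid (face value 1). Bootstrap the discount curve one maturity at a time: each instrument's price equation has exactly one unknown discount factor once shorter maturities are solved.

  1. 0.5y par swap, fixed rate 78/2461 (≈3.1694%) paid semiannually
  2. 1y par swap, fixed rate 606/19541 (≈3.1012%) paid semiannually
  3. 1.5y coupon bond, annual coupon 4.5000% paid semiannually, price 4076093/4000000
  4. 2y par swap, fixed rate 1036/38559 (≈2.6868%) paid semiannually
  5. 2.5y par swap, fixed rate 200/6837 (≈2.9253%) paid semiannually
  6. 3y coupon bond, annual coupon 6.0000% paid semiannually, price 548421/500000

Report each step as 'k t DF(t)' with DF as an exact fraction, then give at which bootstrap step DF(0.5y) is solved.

step 1 [0.5y] swap r/2=39/2461: DF=(1 − 39/2461·(0))/(1+39/2461) = 2461/2500 ≈ 0.984400
step 2 [1y] swap r/2=303/19541: DF=(1 − 303/19541·(0.984400))/(1+303/19541) = 9697/10000 ≈ 0.969700
step 3 [1.5y] bond c/2=9/400: DF=(4076093/4000000 − 9/400·(0.984400+0.969700))/(1+9/400) = 596/625 ≈ 0.953600
step 4 [2y] swap r/2=518/38559: DF=(1 − 518/38559·(0.984400+0.969700+0.953600))/(1+518/38559) = 4741/5000 ≈ 0.948200
step 5 [2.5y] swap r/2=100/6837: DF=(1 − 100/6837·(0.984400+0.969700+0.953600+0.948200))/(1+100/6837) = 93/100 ≈ 0.930000
step 6 [3y] bond c/2=3/100: DF=(548421/500000 − 3/100·(0.984400+0.969700+0.953600+0.948200+0.930000))/(1+3/100) = 1851/2000 ≈ 0.925500

1 1/2 2461/2500
2 1 9697/10000
3 3/2 596/625
4 2 4741/5000
5 5/2 93/100
6 3 1851/2000
DF(0.5y) is solved at step 1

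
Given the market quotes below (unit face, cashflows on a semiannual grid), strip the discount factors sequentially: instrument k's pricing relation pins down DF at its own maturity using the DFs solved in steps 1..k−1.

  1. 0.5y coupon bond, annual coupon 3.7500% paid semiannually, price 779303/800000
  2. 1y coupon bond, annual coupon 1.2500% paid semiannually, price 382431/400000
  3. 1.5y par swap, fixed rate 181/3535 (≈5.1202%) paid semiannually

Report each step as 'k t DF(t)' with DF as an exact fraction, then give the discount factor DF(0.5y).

step 1 [0.5y] bond c/2=3/160: DF=(779303/800000 − 3/160·(0))/(1+3/160) = 4781/5000 ≈ 0.956200
step 2 [1y] bond c/2=1/160: DF=(382431/400000 − 1/160·(0.956200))/(1+1/160) = 4721/5000 ≈ 0.944200
step 3 [1.5y] swap r/2=181/7070: DF=(1 − 181/7070·(0.956200+0.944200))/(1+181/7070) = 2319/2500 ≈ 0.927600

1 1/2 4781/5000
2 1 4721/5000
3 3/2 2319/2500
DF(0.5y) = 4781/5000 ≈ 0.956200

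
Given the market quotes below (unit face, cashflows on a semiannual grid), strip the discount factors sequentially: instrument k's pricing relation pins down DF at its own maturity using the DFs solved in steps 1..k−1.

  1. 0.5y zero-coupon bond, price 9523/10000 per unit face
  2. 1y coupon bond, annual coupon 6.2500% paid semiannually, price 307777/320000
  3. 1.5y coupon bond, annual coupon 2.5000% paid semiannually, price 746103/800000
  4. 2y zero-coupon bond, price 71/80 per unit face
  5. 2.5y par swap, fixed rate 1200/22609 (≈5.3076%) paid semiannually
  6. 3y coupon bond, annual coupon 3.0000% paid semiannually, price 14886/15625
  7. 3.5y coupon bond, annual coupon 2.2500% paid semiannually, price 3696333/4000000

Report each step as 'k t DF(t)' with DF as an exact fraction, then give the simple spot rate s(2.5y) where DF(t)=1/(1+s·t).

1 1/2 9523/10000
2 1 4519/5000
3 3/2 4491/5000
4 2 71/80
5 5/2 22/25
6 3 4359/5000
7 7/2 4269/5000
s(2.5y) = (1/(22/25) − 1)/(5/2) = 3/55 ≈ 5.4545%

step 1 [0.5y] zero: DF = P = 9523/10000 ≈ 0.952300
step 2 [1y] bond c/2=1/32: DF=(307777/320000 − 1/32·(0.952300))/(1+1/32) = 4519/5000 ≈ 0.903800
step 3 [1.5y] bond c/2=1/80: DF=(746103/800000 − 1/80·(0.952300+0.903800))/(1+1/80) = 4491/5000 ≈ 0.898200
step 4 [2y] zero: DF = P = 71/80 ≈ 0.887500
step 5 [2.5y] swap r/2=600/22609: DF=(1 − 600/22609·(0.952300+0.903800+0.898200+0.887500))/(1+600/22609) = 22/25 ≈ 0.880000
step 6 [3y] bond c/2=3/200: DF=(14886/15625 − 3/200·(0.952300+0.903800+0.898200+0.887500+0.880000))/(1+3/200) = 4359/5000 ≈ 0.871800
step 7 [3.5y] bond c/2=9/800: DF=(3696333/4000000 − 9/800·(0.952300+0.903800+0.898200+0.887500+0.880000+0.871800))/(1+9/800) = 4269/5000 ≈ 0.853800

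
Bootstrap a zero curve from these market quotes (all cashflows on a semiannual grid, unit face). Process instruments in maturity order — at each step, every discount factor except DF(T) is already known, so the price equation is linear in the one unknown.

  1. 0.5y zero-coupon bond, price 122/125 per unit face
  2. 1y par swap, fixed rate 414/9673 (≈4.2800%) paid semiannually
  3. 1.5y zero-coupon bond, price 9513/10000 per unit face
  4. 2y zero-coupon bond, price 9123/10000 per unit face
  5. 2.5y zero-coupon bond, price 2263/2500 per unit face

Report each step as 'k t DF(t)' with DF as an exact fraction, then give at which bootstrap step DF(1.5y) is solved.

1 1/2 122/125
2 1 4793/5000
3 3/2 9513/10000
4 2 9123/10000
5 5/2 2263/2500
DF(1.5y) is solved at step 3

step 1 [0.5y] zero: DF = P = 122/125 ≈ 0.976000
step 2 [1y] swap r/2=207/9673: DF=(1 − 207/9673·(0.976000))/(1+207/9673) = 4793/5000 ≈ 0.958600
step 3 [1.5y] zero: DF = P = 9513/10000 ≈ 0.951300
step 4 [2y] zero: DF = P = 9123/10000 ≈ 0.912300
step 5 [2.5y] zero: DF = P = 2263/2500 ≈ 0.905200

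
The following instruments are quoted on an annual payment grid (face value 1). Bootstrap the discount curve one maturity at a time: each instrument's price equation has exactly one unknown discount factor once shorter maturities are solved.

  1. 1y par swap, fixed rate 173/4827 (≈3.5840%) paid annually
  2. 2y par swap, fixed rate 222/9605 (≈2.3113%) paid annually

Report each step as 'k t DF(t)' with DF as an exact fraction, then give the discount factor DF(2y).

step 1 [1y] swap r/1=173/4827: DF=(1 − 173/4827·(0))/(1+173/4827) = 4827/5000 ≈ 0.965400
step 2 [2y] swap r/1=222/9605: DF=(1 − 222/9605·(0.965400))/(1+222/9605) = 2389/2500 ≈ 0.955600

1 1 4827/5000
2 2 2389/2500
DF(2y) = 2389/2500 ≈ 0.955600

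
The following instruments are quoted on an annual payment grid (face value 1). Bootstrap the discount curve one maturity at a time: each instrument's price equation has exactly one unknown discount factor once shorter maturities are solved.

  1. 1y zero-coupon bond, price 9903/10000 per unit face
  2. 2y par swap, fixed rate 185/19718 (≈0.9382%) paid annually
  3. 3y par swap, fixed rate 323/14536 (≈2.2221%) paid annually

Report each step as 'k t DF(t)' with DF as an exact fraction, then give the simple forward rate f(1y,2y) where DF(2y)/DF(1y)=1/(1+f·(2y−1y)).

step 1 [1y] zero: DF = P = 9903/10000 ≈ 0.990300
step 2 [2y] swap r/1=185/19718: DF=(1 − 185/19718·(0.990300))/(1+185/19718) = 1963/2000 ≈ 0.981500
step 3 [3y] swap r/1=323/14536: DF=(1 − 323/14536·(0.990300+0.981500))/(1+323/14536) = 4677/5000 ≈ 0.935400

1 1 9903/10000
2 2 1963/2000
3 3 4677/5000
f(1y,2y) = ((9903/10000)/(1963/2000) − 1)/(1) = 88/9815 ≈ 0.8966%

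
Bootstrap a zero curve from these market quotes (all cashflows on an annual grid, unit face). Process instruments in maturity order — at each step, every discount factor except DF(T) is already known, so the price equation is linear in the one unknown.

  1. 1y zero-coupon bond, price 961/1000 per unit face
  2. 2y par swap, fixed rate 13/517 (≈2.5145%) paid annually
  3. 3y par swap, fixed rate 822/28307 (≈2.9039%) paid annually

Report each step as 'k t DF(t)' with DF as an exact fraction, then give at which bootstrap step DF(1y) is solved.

1 1 961/1000
2 2 9519/10000
3 3 4589/5000
DF(1y) is solved at step 1

step 1 [1y] zero: DF = P = 961/1000 ≈ 0.961000
step 2 [2y] swap r/1=13/517: DF=(1 − 13/517·(0.961000))/(1+13/517) = 9519/10000 ≈ 0.951900
step 3 [3y] swap r/1=822/28307: DF=(1 − 822/28307·(0.961000+0.951900))/(1+822/28307) = 4589/5000 ≈ 0.917800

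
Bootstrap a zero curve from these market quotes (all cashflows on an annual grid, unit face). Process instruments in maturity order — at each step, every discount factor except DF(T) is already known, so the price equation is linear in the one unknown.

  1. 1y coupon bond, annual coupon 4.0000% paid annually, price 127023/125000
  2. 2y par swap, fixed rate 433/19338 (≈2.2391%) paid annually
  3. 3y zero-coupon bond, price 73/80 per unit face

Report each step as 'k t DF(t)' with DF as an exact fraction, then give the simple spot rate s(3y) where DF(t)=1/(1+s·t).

1 1 9771/10000
2 2 9567/10000
3 3 73/80
s(3y) = (1/(73/80) − 1)/(3) = 7/219 ≈ 3.1963%

step 1 [1y] bond c/1=1/25: DF=(127023/125000 − 1/25·(0))/(1+1/25) = 9771/10000 ≈ 0.977100
step 2 [2y] swap r/1=433/19338: DF=(1 − 433/19338·(0.977100))/(1+433/19338) = 9567/10000 ≈ 0.956700
step 3 [3y] zero: DF = P = 73/80 ≈ 0.912500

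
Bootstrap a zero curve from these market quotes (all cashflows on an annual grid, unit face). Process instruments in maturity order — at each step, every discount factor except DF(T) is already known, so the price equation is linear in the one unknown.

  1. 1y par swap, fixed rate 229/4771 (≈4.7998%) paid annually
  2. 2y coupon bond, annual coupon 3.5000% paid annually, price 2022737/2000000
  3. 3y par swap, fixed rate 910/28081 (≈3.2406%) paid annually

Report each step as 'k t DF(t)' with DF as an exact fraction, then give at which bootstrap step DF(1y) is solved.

1 1 4771/5000
2 2 9449/10000
3 3 909/1000
DF(1y) is solved at step 1

step 1 [1y] swap r/1=229/4771: DF=(1 − 229/4771·(0))/(1+229/4771) = 4771/5000 ≈ 0.954200
step 2 [2y] bond c/1=7/200: DF=(2022737/2000000 − 7/200·(0.954200))/(1+7/200) = 9449/10000 ≈ 0.944900
step 3 [3y] swap r/1=910/28081: DF=(1 − 910/28081·(0.954200+0.944900))/(1+910/28081) = 909/1000 ≈ 0.909000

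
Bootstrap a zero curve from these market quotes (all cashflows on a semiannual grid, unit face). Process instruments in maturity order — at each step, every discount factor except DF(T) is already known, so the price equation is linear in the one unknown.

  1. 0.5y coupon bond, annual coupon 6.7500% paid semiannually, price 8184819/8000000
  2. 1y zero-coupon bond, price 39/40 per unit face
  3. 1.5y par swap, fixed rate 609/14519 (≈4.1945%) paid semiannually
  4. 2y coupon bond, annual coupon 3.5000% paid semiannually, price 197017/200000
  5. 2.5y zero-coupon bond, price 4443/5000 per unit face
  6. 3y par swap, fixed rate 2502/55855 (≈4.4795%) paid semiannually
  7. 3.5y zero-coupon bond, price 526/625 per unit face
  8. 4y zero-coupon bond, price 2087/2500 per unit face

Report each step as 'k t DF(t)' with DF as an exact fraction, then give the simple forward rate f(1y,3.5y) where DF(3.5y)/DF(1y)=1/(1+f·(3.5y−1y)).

1 1/2 9897/10000
2 1 39/40
3 3/2 9391/10000
4 2 4591/5000
5 5/2 4443/5000
6 3 8749/10000
7 7/2 526/625
8 4 2087/2500
f(1y,3.5y) = ((39/40)/(526/625) − 1)/(5/2) = 667/10520 ≈ 6.3403%

step 1 [0.5y] bond c/2=27/800: DF=(8184819/8000000 − 27/800·(0))/(1+27/800) = 9897/10000 ≈ 0.989700
step 2 [1y] zero: DF = P = 39/40 ≈ 0.975000
step 3 [1.5y] swap r/2=609/29038: DF=(1 − 609/29038·(0.989700+0.975000))/(1+609/29038) = 9391/10000 ≈ 0.939100
step 4 [2y] bond c/2=7/400: DF=(197017/200000 − 7/400·(0.989700+0.975000+0.939100))/(1+7/400) = 4591/5000 ≈ 0.918200
step 5 [2.5y] zero: DF = P = 4443/5000 ≈ 0.888600
step 6 [3y] swap r/2=1251/55855: DF=(1 − 1251/55855·(0.989700+0.975000+0.939100+0.918200+0.888600))/(1+1251/55855) = 8749/10000 ≈ 0.874900
step 7 [3.5y] zero: DF = P = 526/625 ≈ 0.841600
step 8 [4y] zero: DF = P = 2087/2500 ≈ 0.834800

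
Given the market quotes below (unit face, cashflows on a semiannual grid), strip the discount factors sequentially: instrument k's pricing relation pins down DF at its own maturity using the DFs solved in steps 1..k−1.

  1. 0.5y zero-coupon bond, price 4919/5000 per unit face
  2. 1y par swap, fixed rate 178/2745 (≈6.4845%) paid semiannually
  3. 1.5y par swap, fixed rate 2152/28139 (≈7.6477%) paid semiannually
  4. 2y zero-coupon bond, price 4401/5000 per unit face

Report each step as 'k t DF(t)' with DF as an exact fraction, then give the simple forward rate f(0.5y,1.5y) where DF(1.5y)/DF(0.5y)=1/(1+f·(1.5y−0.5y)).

step 1 [0.5y] zero: DF = P = 4919/5000 ≈ 0.983800
step 2 [1y] swap r/2=89/2745: DF=(1 − 89/2745·(0.983800))/(1+89/2745) = 9377/10000 ≈ 0.937700
step 3 [1.5y] swap r/2=1076/28139: DF=(1 − 1076/28139·(0.983800+0.937700))/(1+1076/28139) = 2231/2500 ≈ 0.892400
step 4 [2y] zero: DF = P = 4401/5000 ≈ 0.880200

1 1/2 4919/5000
2 1 9377/10000
3 3/2 2231/2500
4 2 4401/5000
f(0.5y,1.5y) = ((4919/5000)/(2231/2500) − 1)/(1) = 457/4462 ≈ 10.2420%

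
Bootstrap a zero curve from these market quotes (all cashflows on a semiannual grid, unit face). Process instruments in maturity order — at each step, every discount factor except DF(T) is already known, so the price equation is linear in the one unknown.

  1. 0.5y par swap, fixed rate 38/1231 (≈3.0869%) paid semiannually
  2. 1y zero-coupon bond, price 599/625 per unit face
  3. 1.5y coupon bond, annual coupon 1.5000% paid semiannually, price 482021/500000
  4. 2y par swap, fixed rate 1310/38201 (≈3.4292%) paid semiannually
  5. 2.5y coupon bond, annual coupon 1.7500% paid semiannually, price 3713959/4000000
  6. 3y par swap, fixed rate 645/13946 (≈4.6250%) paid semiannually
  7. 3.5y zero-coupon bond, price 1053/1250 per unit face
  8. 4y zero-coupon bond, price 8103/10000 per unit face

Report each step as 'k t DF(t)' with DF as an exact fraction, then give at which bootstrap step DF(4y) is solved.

1 1/2 1231/1250
2 1 599/625
3 3/2 589/625
4 2 1869/2000
5 5/2 8873/10000
6 3 871/1000
7 7/2 1053/1250
8 4 8103/10000
DF(4y) is solved at step 8

step 1 [0.5y] swap r/2=19/1231: DF=(1 − 19/1231·(0))/(1+19/1231) = 1231/1250 ≈ 0.984800
step 2 [1y] zero: DF = P = 599/625 ≈ 0.958400
step 3 [1.5y] bond c/2=3/400: DF=(482021/500000 − 3/400·(0.984800+0.958400))/(1+3/400) = 589/625 ≈ 0.942400
step 4 [2y] swap r/2=655/38201: DF=(1 − 655/38201·(0.984800+0.958400+0.942400))/(1+655/38201) = 1869/2000 ≈ 0.934500
step 5 [2.5y] bond c/2=7/800: DF=(3713959/4000000 − 7/800·(0.984800+0.958400+0.942400+0.934500))/(1+7/800) = 8873/10000 ≈ 0.887300
step 6 [3y] swap r/2=645/27892: DF=(1 − 645/27892·(0.984800+0.958400+0.942400+0.934500+0.887300))/(1+645/27892) = 871/1000 ≈ 0.871000
step 7 [3.5y] zero: DF = P = 1053/1250 ≈ 0.842400
step 8 [4y] zero: DF = P = 8103/10000 ≈ 0.810300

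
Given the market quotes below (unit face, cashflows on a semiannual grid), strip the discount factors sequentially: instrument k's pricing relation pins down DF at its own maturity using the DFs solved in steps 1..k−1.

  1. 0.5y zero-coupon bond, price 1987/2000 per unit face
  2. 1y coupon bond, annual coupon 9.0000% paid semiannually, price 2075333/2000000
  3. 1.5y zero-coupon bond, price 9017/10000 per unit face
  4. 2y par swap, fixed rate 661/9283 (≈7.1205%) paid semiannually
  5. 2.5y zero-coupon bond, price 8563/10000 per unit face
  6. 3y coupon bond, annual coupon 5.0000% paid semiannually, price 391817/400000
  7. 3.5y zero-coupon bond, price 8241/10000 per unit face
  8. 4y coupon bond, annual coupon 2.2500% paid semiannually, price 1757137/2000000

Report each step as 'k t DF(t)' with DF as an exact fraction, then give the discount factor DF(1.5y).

1 1/2 1987/2000
2 1 4751/5000
3 3/2 9017/10000
4 2 4339/5000
5 5/2 8563/10000
6 3 4221/5000
7 7/2 8241/10000
8 4 3997/5000
DF(1.5y) = 9017/10000 ≈ 0.901700

step 1 [0.5y] zero: DF = P = 1987/2000 ≈ 0.993500
step 2 [1y] bond c/2=9/200: DF=(2075333/2000000 − 9/200·(0.993500))/(1+9/200) = 4751/5000 ≈ 0.950200
step 3 [1.5y] zero: DF = P = 9017/10000 ≈ 0.901700
step 4 [2y] swap r/2=661/18566: DF=(1 − 661/18566·(0.993500+0.950200+0.901700))/(1+661/18566) = 4339/5000 ≈ 0.867800
step 5 [2.5y] zero: DF = P = 8563/10000 ≈ 0.856300
step 6 [3y] bond c/2=1/40: DF=(391817/400000 − 1/40·(0.993500+0.950200+0.901700+0.867800+0.856300))/(1+1/40) = 4221/5000 ≈ 0.844200
step 7 [3.5y] zero: DF = P = 8241/10000 ≈ 0.824100
step 8 [4y] bond c/2=9/800: DF=(1757137/2000000 − 9/800·(0.993500+0.950200+0.901700+0.867800+0.856300+0.844200+0.824100))/(1+9/800) = 3997/5000 ≈ 0.799400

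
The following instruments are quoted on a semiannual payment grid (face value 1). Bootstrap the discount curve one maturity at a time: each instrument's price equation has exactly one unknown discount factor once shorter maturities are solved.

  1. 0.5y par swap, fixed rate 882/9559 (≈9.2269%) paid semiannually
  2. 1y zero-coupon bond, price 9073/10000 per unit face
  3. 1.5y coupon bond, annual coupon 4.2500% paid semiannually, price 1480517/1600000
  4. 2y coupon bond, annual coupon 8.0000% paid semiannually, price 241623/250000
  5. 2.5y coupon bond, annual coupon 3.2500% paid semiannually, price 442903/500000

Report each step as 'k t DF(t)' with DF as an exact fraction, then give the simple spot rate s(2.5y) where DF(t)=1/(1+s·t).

step 1 [0.5y] swap r/2=441/9559: DF=(1 − 441/9559·(0))/(1+441/9559) = 9559/10000 ≈ 0.955900
step 2 [1y] zero: DF = P = 9073/10000 ≈ 0.907300
step 3 [1.5y] bond c/2=17/800: DF=(1480517/1600000 − 17/800·(0.955900+0.907300))/(1+17/800) = 8673/10000 ≈ 0.867300
step 4 [2y] bond c/2=1/25: DF=(241623/250000 − 1/25·(0.955900+0.907300+0.867300))/(1+1/25) = 8243/10000 ≈ 0.824300
step 5 [2.5y] bond c/2=13/800: DF=(442903/500000 − 13/800·(0.955900+0.907300+0.867300+0.824300))/(1+13/800) = 2037/2500 ≈ 0.814800

1 1/2 9559/10000
2 1 9073/10000
3 3/2 8673/10000
4 2 8243/10000
5 5/2 2037/2500
s(2.5y) = (1/(2037/2500) − 1)/(5/2) = 926/10185 ≈ 9.0918%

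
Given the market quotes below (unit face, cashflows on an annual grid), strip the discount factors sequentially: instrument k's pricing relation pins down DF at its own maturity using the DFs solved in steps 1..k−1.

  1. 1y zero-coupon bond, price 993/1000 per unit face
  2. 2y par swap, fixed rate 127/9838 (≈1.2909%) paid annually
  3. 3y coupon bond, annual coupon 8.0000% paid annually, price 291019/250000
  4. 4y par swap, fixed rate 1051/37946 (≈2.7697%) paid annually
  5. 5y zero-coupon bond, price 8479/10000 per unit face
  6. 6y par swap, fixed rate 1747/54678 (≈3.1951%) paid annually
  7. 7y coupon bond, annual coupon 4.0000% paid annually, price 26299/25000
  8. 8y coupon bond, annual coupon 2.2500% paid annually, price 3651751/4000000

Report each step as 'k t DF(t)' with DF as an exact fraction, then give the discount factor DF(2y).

step 1 [1y] zero: DF = P = 993/1000 ≈ 0.993000
step 2 [2y] swap r/1=127/9838: DF=(1 − 127/9838·(0.993000))/(1+127/9838) = 4873/5000 ≈ 0.974600
step 3 [3y] bond c/1=2/25: DF=(291019/250000 − 2/25·(0.993000+0.974600))/(1+2/25) = 9321/10000 ≈ 0.932100
step 4 [4y] swap r/1=1051/37946: DF=(1 − 1051/37946·(0.993000+0.974600+0.932100))/(1+1051/37946) = 8949/10000 ≈ 0.894900
step 5 [5y] zero: DF = P = 8479/10000 ≈ 0.847900
step 6 [6y] swap r/1=1747/54678: DF=(1 − 1747/54678·(0.993000+0.974600+0.932100+0.894900+0.847900))/(1+1747/54678) = 8253/10000 ≈ 0.825300
step 7 [7y] bond c/1=1/25: DF=(26299/25000 − 1/25·(0.993000+0.974600+0.932100+0.894900+0.847900+0.825300))/(1+1/25) = 2003/2500 ≈ 0.801200
step 8 [8y] bond c/1=9/400: DF=(3651751/4000000 − 9/400·(0.993000+0.974600+0.932100+0.894900+0.847900+0.825300+0.801200))/(1+9/400) = 7549/10000 ≈ 0.754900

1 1 993/1000
2 2 4873/5000
3 3 9321/10000
4 4 8949/10000
5 5 8479/10000
6 6 8253/10000
7 7 2003/2500
8 8 7549/10000
DF(2y) = 4873/5000 ≈ 0.974600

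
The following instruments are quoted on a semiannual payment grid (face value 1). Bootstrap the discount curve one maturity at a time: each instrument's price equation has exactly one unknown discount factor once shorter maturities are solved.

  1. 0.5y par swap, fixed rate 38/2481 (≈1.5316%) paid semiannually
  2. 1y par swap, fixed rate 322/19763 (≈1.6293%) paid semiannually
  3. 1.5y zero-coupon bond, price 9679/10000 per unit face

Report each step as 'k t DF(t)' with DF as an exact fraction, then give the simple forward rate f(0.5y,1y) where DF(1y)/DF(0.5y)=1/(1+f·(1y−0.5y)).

1 1/2 2481/2500
2 1 9839/10000
3 3/2 9679/10000
f(0.5y,1y) = ((2481/2500)/(9839/10000) − 1)/(1/2) = 170/9839 ≈ 1.7278%

step 1 [0.5y] swap r/2=19/2481: DF=(1 − 19/2481·(0))/(1+19/2481) = 2481/2500 ≈ 0.992400
step 2 [1y] swap r/2=161/19763: DF=(1 − 161/19763·(0.992400))/(1+161/19763) = 9839/10000 ≈ 0.983900
step 3 [1.5y] zero: DF = P = 9679/10000 ≈ 0.967900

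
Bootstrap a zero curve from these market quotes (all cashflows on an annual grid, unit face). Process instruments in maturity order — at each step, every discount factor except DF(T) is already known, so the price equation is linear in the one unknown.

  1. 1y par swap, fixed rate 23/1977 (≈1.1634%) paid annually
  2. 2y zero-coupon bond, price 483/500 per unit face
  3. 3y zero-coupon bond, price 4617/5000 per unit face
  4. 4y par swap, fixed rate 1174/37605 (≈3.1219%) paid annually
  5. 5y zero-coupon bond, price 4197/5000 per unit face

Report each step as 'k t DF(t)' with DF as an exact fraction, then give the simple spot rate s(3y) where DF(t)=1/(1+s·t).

step 1 [1y] swap r/1=23/1977: DF=(1 − 23/1977·(0))/(1+23/1977) = 1977/2000 ≈ 0.988500
step 2 [2y] zero: DF = P = 483/500 ≈ 0.966000
step 3 [3y] zero: DF = P = 4617/5000 ≈ 0.923400
step 4 [4y] swap r/1=1174/37605: DF=(1 − 1174/37605·(0.988500+0.966000+0.923400))/(1+1174/37605) = 4413/5000 ≈ 0.882600
step 5 [5y] zero: DF = P = 4197/5000 ≈ 0.839400

1 1 1977/2000
2 2 483/500
3 3 4617/5000
4 4 4413/5000
5 5 4197/5000
s(3y) = (1/(4617/5000) − 1)/(3) = 383/13851 ≈ 2.7651%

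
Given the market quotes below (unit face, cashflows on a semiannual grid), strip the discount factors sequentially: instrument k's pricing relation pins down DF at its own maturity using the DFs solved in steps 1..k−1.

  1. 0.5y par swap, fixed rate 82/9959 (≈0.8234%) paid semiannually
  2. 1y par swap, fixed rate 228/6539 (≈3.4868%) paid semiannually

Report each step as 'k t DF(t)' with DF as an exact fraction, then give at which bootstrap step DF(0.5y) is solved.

1 1/2 9959/10000
2 1 4829/5000
DF(0.5y) is solved at step 1

step 1 [0.5y] swap r/2=41/9959: DF=(1 − 41/9959·(0))/(1+41/9959) = 9959/10000 ≈ 0.995900
step 2 [1y] swap r/2=114/6539: DF=(1 − 114/6539·(0.995900))/(1+114/6539) = 4829/5000 ≈ 0.965800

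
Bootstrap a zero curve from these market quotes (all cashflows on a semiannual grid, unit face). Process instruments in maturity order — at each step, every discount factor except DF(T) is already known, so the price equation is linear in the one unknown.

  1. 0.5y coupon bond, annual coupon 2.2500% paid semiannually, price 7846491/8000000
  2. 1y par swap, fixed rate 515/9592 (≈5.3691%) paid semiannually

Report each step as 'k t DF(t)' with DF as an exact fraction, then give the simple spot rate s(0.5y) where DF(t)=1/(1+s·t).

1 1/2 9699/10000
2 1 1897/2000
s(0.5y) = (1/(9699/10000) − 1)/(1/2) = 602/9699 ≈ 6.2068%

step 1 [0.5y] bond c/2=9/800: DF=(7846491/8000000 − 9/800·(0))/(1+9/800) = 9699/10000 ≈ 0.969900
step 2 [1y] swap r/2=515/19184: DF=(1 − 515/19184·(0.969900))/(1+515/19184) = 1897/2000 ≈ 0.948500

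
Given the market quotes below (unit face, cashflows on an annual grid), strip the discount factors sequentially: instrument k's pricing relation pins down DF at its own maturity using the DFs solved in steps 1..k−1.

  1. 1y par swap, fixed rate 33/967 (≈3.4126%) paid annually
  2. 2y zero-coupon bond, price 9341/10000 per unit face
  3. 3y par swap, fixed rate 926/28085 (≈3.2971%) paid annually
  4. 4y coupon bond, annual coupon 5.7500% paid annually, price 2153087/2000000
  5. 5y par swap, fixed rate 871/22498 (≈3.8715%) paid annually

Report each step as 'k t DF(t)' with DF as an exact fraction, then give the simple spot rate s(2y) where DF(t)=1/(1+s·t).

step 1 [1y] swap r/1=33/967: DF=(1 − 33/967·(0))/(1+33/967) = 967/1000 ≈ 0.967000
step 2 [2y] zero: DF = P = 9341/10000 ≈ 0.934100
step 3 [3y] swap r/1=926/28085: DF=(1 − 926/28085·(0.967000+0.934100))/(1+926/28085) = 4537/5000 ≈ 0.907400
step 4 [4y] bond c/1=23/400: DF=(2153087/2000000 − 23/400·(0.967000+0.934100+0.907400))/(1+23/400) = 8653/10000 ≈ 0.865300
step 5 [5y] swap r/1=871/22498: DF=(1 − 871/22498·(0.967000+0.934100+0.907400+0.865300))/(1+871/22498) = 4129/5000 ≈ 0.825800

1 1 967/1000
2 2 9341/10000
3 3 4537/5000
4 4 8653/10000
5 5 4129/5000
s(2y) = (1/(9341/10000) − 1)/(2) = 659/18682 ≈ 3.5275%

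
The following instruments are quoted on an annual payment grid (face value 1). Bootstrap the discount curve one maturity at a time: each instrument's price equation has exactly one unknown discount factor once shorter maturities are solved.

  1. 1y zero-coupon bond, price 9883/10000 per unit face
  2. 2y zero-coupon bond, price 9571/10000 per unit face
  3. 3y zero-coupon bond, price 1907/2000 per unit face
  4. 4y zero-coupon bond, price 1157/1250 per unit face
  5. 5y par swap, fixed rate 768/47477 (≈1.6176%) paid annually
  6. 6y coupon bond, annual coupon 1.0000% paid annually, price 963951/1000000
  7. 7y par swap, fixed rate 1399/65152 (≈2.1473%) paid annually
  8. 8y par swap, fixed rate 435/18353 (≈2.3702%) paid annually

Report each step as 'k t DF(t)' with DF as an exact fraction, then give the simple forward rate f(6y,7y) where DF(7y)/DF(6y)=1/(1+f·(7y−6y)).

1 1 9883/10000
2 2 9571/10000
3 3 1907/2000
4 4 1157/1250
5 5 577/625
6 6 4537/5000
7 7 8601/10000
8 8 413/500
f(6y,7y) = ((4537/5000)/(8601/10000) − 1)/(1) = 473/8601 ≈ 5.4994%

step 1 [1y] zero: DF = P = 9883/10000 ≈ 0.988300
step 2 [2y] zero: DF = P = 9571/10000 ≈ 0.957100
step 3 [3y] zero: DF = P = 1907/2000 ≈ 0.953500
step 4 [4y] zero: DF = P = 1157/1250 ≈ 0.925600
step 5 [5y] swap r/1=768/47477: DF=(1 − 768/47477·(0.988300+0.957100+0.953500+0.925600))/(1+768/47477) = 577/625 ≈ 0.923200
step 6 [6y] bond c/1=1/100: DF=(963951/1000000 − 1/100·(0.988300+0.957100+0.953500+0.925600+0.923200))/(1+1/100) = 4537/5000 ≈ 0.907400
step 7 [7y] swap r/1=1399/65152: DF=(1 − 1399/65152·(0.988300+0.957100+0.953500+0.925600+0.923200+0.907400))/(1+1399/65152) = 8601/10000 ≈ 0.860100
step 8 [8y] swap r/1=435/18353: DF=(1 − 435/18353·(0.988300+0.957100+0.953500+0.925600+0.923200+0.907400+0.860100))/(1+435/18353) = 413/500 ≈ 0.826000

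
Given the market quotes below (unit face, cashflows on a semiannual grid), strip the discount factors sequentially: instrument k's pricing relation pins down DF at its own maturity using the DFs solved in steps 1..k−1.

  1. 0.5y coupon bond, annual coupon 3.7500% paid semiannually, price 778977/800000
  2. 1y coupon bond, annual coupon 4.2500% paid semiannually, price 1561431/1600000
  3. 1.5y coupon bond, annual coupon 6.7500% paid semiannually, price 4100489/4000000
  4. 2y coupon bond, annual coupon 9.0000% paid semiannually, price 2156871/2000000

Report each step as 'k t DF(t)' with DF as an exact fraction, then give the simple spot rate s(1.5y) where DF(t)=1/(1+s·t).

1 1/2 4779/5000
2 1 9357/10000
3 3/2 9299/10000
4 2 1821/2000
s(1.5y) = (1/(9299/10000) − 1)/(3/2) = 1402/27897 ≈ 5.0256%

step 1 [0.5y] bond c/2=3/160: DF=(778977/800000 − 3/160·(0))/(1+3/160) = 4779/5000 ≈ 0.955800
step 2 [1y] bond c/2=17/800: DF=(1561431/1600000 − 17/800·(0.955800))/(1+17/800) = 9357/10000 ≈ 0.935700
step 3 [1.5y] bond c/2=27/800: DF=(4100489/4000000 − 27/800·(0.955800+0.935700))/(1+27/800) = 9299/10000 ≈ 0.929900
step 4 [2y] bond c/2=9/200: DF=(2156871/2000000 − 9/200·(0.955800+0.935700+0.929900))/(1+9/200) = 1821/2000 ≈ 0.910500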